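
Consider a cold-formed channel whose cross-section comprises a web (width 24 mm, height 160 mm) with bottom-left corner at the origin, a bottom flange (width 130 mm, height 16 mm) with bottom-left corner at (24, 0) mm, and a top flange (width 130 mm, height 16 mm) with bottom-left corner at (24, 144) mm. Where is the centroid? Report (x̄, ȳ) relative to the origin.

web: A = 24 × 160 = 3840.00, centroid at (12.00, 80.00).
bottom flange: A = 130 × 16 = 2080.00, centroid at (89.00, 8.00).
top flange: A = 130 × 16 = 2080.00, centroid at (89.00, 152.00).
ΣA = 8000.00 mm²
ΣAx̄ = (3840.00)(12.00) + (2080.00)(89.00) + (2080.00)(89.00) = 416320.00 mm³
ΣAȳ = (3840.00)(80.00) + (2080.00)(8.00) + (2080.00)(152.00) = 640000.00 mm³
x̄ = 416320.00 / 8000.00 = 52.04 mm
ȳ = 640000.00 / 8000.00 = 80.00 mm

x̄ = 52.04 mm, ȳ = 80.00 mm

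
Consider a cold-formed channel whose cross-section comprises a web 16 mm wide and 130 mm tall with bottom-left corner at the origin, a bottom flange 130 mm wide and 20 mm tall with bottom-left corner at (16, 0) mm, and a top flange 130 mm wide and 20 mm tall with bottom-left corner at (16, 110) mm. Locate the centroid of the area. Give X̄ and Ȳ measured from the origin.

Part | A | x̄ᵢ | ȳᵢ | A·x̄ᵢ | A·ȳᵢ
web | 2080.00 | 8.00 | 65.00 | 16640.00 | 135200.00
bottom flange | 2600.00 | 81.00 | 10.00 | 210600.00 | 26000.00
top flange | 2600.00 | 81.00 | 120.00 | 210600.00 | 312000.00
Σ | 7280.00 |  |  | 437840.00 | 473200.00
X̄ = 437840.00 / 7280.00 = 60.14 mm
Ȳ = 473200.00 / 7280.00 = 65.00 mm

X̄ = 60.14 mm, Ȳ = 65.00 mm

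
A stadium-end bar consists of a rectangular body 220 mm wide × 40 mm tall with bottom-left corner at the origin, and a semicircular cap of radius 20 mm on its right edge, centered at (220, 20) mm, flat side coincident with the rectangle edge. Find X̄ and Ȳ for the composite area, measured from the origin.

rectangular body: A = 220 × 40 = 8800.00, centroid at (110.00, 20.00).
semicircular end: A = ½π·20² = 628.32, centroid at (228.49, 20.00).
ΣA = 9428.32 mm²
ΣAX̄ = (8800.00)(110.00) + (628.32)(228.49) = 1111563.41 mm³
ΣAȲ = (8800.00)(20.00) + (628.32)(20.00) = 188566.37 mm³
X̄ = 1111563.41 / 9428.32 = 117.90 mm
Ȳ = 188566.37 / 9428.32 = 20.00 mm

X̄ = 117.90 mm, Ȳ = 20.00 mm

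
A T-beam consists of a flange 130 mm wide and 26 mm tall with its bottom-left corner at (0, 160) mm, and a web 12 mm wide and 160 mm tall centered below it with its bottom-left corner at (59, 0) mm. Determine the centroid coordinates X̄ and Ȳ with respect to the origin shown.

web: A = 12 × 160 = 1920.00, centroid at (65.00, 80.00).
flange: A = 130 × 26 = 3380.00, centroid at (65.00, 173.00).
ΣA = 5300.00 mm²
ΣAX̄ = (1920.00)(65.00) + (3380.00)(65.00) = 344500.00 mm³
ΣAȲ = (1920.00)(80.00) + (3380.00)(173.00) = 738340.00 mm³
X̄ = 344500.00 / 5300.00 = 65.00 mm
Ȳ = 738340.00 / 5300.00 = 139.31 mm

X̄ = 65.00 mm, Ȳ = 139.31 mm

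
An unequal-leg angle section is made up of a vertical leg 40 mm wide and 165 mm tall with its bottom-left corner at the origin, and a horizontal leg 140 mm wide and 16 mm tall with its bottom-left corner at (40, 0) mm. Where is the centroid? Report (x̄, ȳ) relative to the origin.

vertical leg: A = 40 × 165 = 6600.00, centroid at (20.00, 82.50).
horizontal leg: A = 140 × 16 = 2240.00, centroid at (110.00, 8.00).
ΣA = 8840.00 mm², ΣAx̄ = 378400.00 mm³, ΣAȳ = 562420.00 mm³.
x̄ = 378400.00/8840.00 = 42.81 mm; ȳ = 562420.00/8840.00 = 63.62 mm.

x̄ = 42.81 mm, ȳ = 63.62 mm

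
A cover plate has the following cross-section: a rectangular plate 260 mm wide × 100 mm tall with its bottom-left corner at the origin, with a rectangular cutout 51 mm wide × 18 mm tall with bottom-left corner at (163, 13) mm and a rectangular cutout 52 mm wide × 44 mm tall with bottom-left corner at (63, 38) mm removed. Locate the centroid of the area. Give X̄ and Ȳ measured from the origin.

X̄ = 131.76 mm, Ȳ = 50.12 mm

Part | A | x̄ᵢ | ȳᵢ | A·x̄ᵢ | A·ȳᵢ
plate | 26000.00 | 130.00 | 50.00 | 3380000.00 | 1300000.00
hole 1 | -918.00 | 188.50 | 22.00 | -173043.00 | -20196.00
hole 2 | -2288.00 | 89.00 | 60.00 | -203632.00 | -137280.00
Σ | 22794.00 |  |  | 3003325.00 | 1142524.00
X̄ = 3003325.00 / 22794.00 = 131.76 mm
Ȳ = 1142524.00 / 22794.00 = 50.12 mm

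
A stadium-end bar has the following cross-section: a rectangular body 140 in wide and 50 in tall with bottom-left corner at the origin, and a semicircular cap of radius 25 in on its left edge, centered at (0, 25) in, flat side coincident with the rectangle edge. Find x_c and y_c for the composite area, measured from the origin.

x_c = 60.09 in, y_c = 25.00 in

rectangular body: A = 140 × 50 = 7000.00, centroid at (70.00, 25.00).
semicircular end: A = ½π·25² = 981.75, centroid at (-10.61, 25.00).
ΣA = 7981.75 in²
ΣAx_c = (7000.00)(70.00) + (981.75)(-10.61) = 479583.33 in³
ΣAy_c = (7000.00)(25.00) + (981.75)(25.00) = 199543.69 in³
x_c = 479583.33 / 7981.75 = 60.09 in
y_c = 199543.69 / 7981.75 = 25.00 in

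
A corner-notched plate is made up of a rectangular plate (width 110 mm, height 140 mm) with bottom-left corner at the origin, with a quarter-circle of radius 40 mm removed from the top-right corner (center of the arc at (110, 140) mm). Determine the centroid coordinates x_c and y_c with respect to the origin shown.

plate: A = 110 × 140 = 15400.00, centroid at (55.00, 70.00).
removed quarter-circle: A = −¼π·40² = -1256.64, centroid at (93.02, 123.02).
ΣA = 14143.36 mm²
ΣAx_c = (15400.00)(55.00) + (-1256.64)(93.02) = 730103.26 mm³
ΣAy_c = (15400.00)(70.00) + (-1256.64)(123.02) = 923404.14 mm³
x_c = 730103.26 / 14143.36 = 51.62 mm
y_c = 923404.14 / 14143.36 = 65.29 mm

x_c = 51.62 mm, y_c = 65.29 mm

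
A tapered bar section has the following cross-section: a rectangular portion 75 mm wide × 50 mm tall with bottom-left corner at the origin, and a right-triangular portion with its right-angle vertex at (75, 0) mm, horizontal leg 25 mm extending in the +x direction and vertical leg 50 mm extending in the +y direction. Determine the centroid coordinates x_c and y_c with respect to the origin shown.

x_c = 44.05 mm, y_c = 23.81 mm

Part | A | x̄ᵢ | ȳᵢ | A·x̄ᵢ | A·ȳᵢ
rectangular portion | 3750.00 | 37.50 | 25.00 | 140625.00 | 93750.00
triangular portion | 625.00 | 83.33 | 16.67 | 52083.33 | 10416.67
Σ | 4375.00 |  |  | 192708.33 | 104166.67
x_c = 192708.33 / 4375.00 = 44.05 mm
y_c = 104166.67 / 4375.00 = 23.81 mm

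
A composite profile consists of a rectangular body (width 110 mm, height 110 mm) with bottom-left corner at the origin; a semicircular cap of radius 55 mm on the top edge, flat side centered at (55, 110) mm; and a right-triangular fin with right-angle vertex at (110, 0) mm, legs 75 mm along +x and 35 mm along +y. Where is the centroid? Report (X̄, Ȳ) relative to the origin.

X̄ = 60.78 mm, Ȳ = 72.36 mm

Part | A | x̄ᵢ | ȳᵢ | A·x̄ᵢ | A·ȳᵢ
rectangular body | 12100.00 | 55.00 | 55.00 | 665500.00 | 665500.00
semicircular top | 4751.66 | 55.00 | 133.34 | 261341.24 | 633599.14
triangular fin | 1312.50 | 135.00 | 11.67 | 177187.50 | 15312.50
Σ | 18164.16 |  |  | 1104028.74 | 1314411.64
X̄ = 1104028.74 / 18164.16 = 60.78 mm
Ȳ = 1314411.64 / 18164.16 = 72.36 mm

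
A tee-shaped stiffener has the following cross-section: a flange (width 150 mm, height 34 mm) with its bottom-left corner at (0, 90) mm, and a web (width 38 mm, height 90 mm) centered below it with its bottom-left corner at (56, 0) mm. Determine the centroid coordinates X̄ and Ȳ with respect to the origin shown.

X̄ = 75.00 mm, Ȳ = 82.11 mm

web: A = 38 × 90 = 3420.00, centroid at (75.00, 45.00).
flange: A = 150 × 34 = 5100.00, centroid at (75.00, 107.00).
ΣA = 8520.00 mm², ΣAX̄ = 639000.00 mm³, ΣAȲ = 699600.00 mm³.
X̄ = 639000.00/8520.00 = 75.00 mm; Ȳ = 699600.00/8520.00 = 82.11 mm.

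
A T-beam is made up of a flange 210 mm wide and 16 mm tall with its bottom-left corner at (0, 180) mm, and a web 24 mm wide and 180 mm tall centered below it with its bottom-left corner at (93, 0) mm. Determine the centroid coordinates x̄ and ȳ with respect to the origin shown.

web: A = 24 × 180 = 4320.00, centroid at (105.00, 90.00).
flange: A = 210 × 16 = 3360.00, centroid at (105.00, 188.00).
ΣA = 7680.00 mm², ΣAx̄ = 806400.00 mm³, ΣAȳ = 1020480.00 mm³.
x̄ = 806400.00/7680.00 = 105.00 mm; ȳ = 1020480.00/7680.00 = 132.88 mm.

x̄ = 105.00 mm, ȳ = 132.88 mm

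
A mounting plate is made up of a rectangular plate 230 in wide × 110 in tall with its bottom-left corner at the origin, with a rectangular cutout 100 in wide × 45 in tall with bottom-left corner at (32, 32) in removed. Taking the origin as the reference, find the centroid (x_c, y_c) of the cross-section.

Part | A | x̄ᵢ | ȳᵢ | A·x̄ᵢ | A·ȳᵢ
plate | 25300.00 | 115.00 | 55.00 | 2909500.00 | 1391500.00
hole | -4500.00 | 82.00 | 54.50 | -369000.00 | -245250.00
Σ | 20800.00 |  |  | 2540500.00 | 1146250.00
x_c = 2540500.00 / 20800.00 = 122.14 in
y_c = 1146250.00 / 20800.00 = 55.11 in

x_c = 122.14 in, y_c = 55.11 in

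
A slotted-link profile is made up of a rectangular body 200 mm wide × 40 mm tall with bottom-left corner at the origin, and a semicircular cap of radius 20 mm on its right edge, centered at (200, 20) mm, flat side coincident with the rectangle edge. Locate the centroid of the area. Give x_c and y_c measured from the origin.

rectangular body: A = 200 × 40 = 8000.00, centroid at (100.00, 20.00).
semicircular end: A = ½π·20² = 628.32, centroid at (208.49, 20.00).
ΣA = 8628.32 mm², ΣAx_c = 930997.04 mm³, ΣAy_c = 172566.37 mm³.
x_c = 930997.04/8628.32 = 107.90 mm; y_c = 172566.37/8628.32 = 20.00 mm.

x_c = 107.90 mm, y_c = 20.00 mm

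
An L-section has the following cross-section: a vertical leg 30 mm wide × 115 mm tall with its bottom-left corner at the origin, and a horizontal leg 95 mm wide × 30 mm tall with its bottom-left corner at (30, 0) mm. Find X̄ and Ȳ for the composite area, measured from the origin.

vertical leg: A = 30 × 115 = 3450.00, centroid at (15.00, 57.50).
horizontal leg: A = 95 × 30 = 2850.00, centroid at (77.50, 15.00).
ΣA = 6300.00 mm²
ΣAX̄ = (3450.00)(15.00) + (2850.00)(77.50) = 272625.00 mm³
ΣAȲ = (3450.00)(57.50) + (2850.00)(15.00) = 241125.00 mm³
X̄ = 272625.00 / 6300.00 = 43.27 mm
Ȳ = 241125.00 / 6300.00 = 38.27 mm

X̄ = 43.27 mm, Ȳ = 38.27 mm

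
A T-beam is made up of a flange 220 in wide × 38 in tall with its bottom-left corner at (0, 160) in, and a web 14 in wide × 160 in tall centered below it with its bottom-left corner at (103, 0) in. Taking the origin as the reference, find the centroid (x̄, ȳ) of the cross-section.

x̄ = 110.00 in, ȳ = 158.08 in

Part | A | x̄ᵢ | ȳᵢ | A·x̄ᵢ | A·ȳᵢ
web | 2240.00 | 110.00 | 80.00 | 246400.00 | 179200.00
flange | 8360.00 | 110.00 | 179.00 | 919600.00 | 1496440.00
Σ | 10600.00 |  |  | 1166000.00 | 1675640.00
x̄ = 1166000.00 / 10600.00 = 110.00 in
ȳ = 1675640.00 / 10600.00 = 158.08 in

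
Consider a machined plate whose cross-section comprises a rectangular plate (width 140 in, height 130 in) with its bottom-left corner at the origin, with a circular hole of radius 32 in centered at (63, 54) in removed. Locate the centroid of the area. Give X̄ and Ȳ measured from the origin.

Part | A | x̄ᵢ | ȳᵢ | A·x̄ᵢ | A·ȳᵢ
plate | 18200.00 | 70.00 | 65.00 | 1274000.00 | 1183000.00
hole | -3216.99 | 63.00 | 54.00 | -202670.43 | -173717.51
Σ | 14983.01 |  |  | 1071329.57 | 1009282.49
X̄ = 1071329.57 / 14983.01 = 71.50 in
Ȳ = 1009282.49 / 14983.01 = 67.36 in

X̄ = 71.50 in, Ȳ = 67.36 in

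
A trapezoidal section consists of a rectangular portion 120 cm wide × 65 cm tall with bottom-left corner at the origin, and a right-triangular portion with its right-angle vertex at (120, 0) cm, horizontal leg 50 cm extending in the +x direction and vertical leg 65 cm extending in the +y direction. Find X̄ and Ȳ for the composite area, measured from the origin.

rectangular portion: A = 120 × 65 = 7800.00, centroid at (60.00, 32.50).
triangular portion: A = ½·50·65 = 1625.00, centroid at (136.67, 21.67).
ΣA = 9425.00 cm²
ΣAX̄ = (7800.00)(60.00) + (1625.00)(136.67) = 690083.33 cm³
ΣAȲ = (7800.00)(32.50) + (1625.00)(21.67) = 288708.33 cm³
X̄ = 690083.33 / 9425.00 = 73.22 cm
Ȳ = 288708.33 / 9425.00 = 30.63 cm

X̄ = 73.22 cm, Ȳ = 30.63 cm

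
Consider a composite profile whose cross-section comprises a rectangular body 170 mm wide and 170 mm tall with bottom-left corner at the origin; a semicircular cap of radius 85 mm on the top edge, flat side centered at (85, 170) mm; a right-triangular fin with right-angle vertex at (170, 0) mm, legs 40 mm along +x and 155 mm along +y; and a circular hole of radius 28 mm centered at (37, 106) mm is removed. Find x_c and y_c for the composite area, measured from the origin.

x_c = 95.35 mm, y_c = 114.82 mm

Part | A | x̄ᵢ | ȳᵢ | A·x̄ᵢ | A·ȳᵢ
rectangular body | 28900.00 | 85.00 | 85.00 | 2456500.00 | 2456500.00
semicircular top | 11349.00 | 85.00 | 206.08 | 964665.29 | 2338747.26
triangular fin | 3100.00 | 183.33 | 51.67 | 568333.33 | 160166.67
hole | -2463.01 | 37.00 | 106.00 | -91131.32 | -261078.92
Σ | 40885.99 |  |  | 3898367.31 | 4694335.01
x_c = 3898367.31 / 40885.99 = 95.35 mm
y_c = 4694335.01 / 40885.99 = 114.82 mm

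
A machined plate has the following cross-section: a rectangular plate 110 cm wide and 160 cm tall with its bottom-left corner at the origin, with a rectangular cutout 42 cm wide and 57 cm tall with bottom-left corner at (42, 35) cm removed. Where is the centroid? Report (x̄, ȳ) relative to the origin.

x̄ = 53.74 cm, ȳ = 82.60 cm

Part | A | x̄ᵢ | ȳᵢ | A·x̄ᵢ | A·ȳᵢ
plate | 17600.00 | 55.00 | 80.00 | 968000.00 | 1408000.00
hole | -2394.00 | 63.00 | 63.50 | -150822.00 | -152019.00
Σ | 15206.00 |  |  | 817178.00 | 1255981.00
x̄ = 817178.00 / 15206.00 = 53.74 cm
ȳ = 1255981.00 / 15206.00 = 82.60 cm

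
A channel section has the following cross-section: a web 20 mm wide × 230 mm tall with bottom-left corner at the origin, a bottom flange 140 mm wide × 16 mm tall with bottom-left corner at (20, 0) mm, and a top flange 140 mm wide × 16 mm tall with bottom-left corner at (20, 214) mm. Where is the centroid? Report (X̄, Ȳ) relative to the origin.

X̄ = 49.47 mm, Ȳ = 115.00 mm

web: A = 20 × 230 = 4600.00, centroid at (10.00, 115.00).
bottom flange: A = 140 × 16 = 2240.00, centroid at (90.00, 8.00).
top flange: A = 140 × 16 = 2240.00, centroid at (90.00, 222.00).
ΣA = 9080.00 mm²
ΣAX̄ = (4600.00)(10.00) + (2240.00)(90.00) + (2240.00)(90.00) = 449200.00 mm³
ΣAȲ = (4600.00)(115.00) + (2240.00)(8.00) + (2240.00)(222.00) = 1044200.00 mm³
X̄ = 449200.00 / 9080.00 = 49.47 mm
Ȳ = 1044200.00 / 9080.00 = 115.00 mm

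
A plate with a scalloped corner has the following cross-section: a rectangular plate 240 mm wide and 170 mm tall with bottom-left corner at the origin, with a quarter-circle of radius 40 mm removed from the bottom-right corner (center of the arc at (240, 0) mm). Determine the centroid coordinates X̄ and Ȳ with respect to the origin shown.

X̄ = 116.73 mm, Ȳ = 87.16 mm

plate: A = 240 × 170 = 40800.00, centroid at (120.00, 85.00).
removed quarter-circle: A = −¼π·40² = -1256.64, centroid at (223.02, 16.98).
ΣA = 39543.36 mm², ΣAX̄ = 4615740.44 mm³, ΣAȲ = 3446666.67 mm³.
X̄ = 4615740.44/39543.36 = 116.73 mm; Ȳ = 3446666.67/39543.36 = 87.16 mm.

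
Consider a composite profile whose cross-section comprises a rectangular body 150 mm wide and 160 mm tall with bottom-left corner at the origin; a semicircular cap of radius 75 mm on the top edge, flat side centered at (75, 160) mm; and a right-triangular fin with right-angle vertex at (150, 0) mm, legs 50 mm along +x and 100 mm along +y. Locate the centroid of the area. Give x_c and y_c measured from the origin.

rectangular body: A = 150 × 160 = 24000.00, centroid at (75.00, 80.00).
semicircular top: A = ½π·75² = 8835.73, centroid at (75.00, 191.83).
triangular fin: A = ½·50·100 = 2500.00, centroid at (166.67, 33.33).
ΣA = 35335.73 mm²
ΣAx_c = (24000.00)(75.00) + (8835.73)(75.00) + (2500.00)(166.67) = 2879346.37 mm³
ΣAy_c = (24000.00)(80.00) + (8835.73)(191.83) + (2500.00)(33.33) = 3698300.03 mm³
x_c = 2879346.37 / 35335.73 = 81.49 mm
y_c = 3698300.03 / 35335.73 = 104.66 mm

x_c = 81.49 mm, y_c = 104.66 mm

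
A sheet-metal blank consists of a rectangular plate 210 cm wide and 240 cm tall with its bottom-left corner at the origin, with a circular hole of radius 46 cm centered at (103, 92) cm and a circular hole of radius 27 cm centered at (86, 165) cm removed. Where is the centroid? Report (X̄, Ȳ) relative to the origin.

plate: A = 210 × 240 = 50400.00, centroid at (105.00, 120.00).
hole 1: A = −π·46² = -6647.61, centroid at (103.00, 92.00).
hole 2: A = −π·27² = -2290.22, centroid at (86.00, 165.00).
ΣA = 41462.17 cm², ΣAX̄ = 4410337.15 cm³, ΣAȲ = 5058533.40 cm³.
X̄ = 4410337.15/41462.17 = 106.37 cm; Ȳ = 5058533.40/41462.17 = 122.00 cm.

X̄ = 106.37 cm, Ȳ = 122.00 cm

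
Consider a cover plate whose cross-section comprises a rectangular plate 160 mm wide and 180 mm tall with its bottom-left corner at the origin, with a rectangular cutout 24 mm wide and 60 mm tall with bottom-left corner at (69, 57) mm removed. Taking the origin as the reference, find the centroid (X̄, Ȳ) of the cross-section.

X̄ = 79.95 mm, Ȳ = 90.16 mm

Part | A | x̄ᵢ | ȳᵢ | A·x̄ᵢ | A·ȳᵢ
plate | 28800.00 | 80.00 | 90.00 | 2304000.00 | 2592000.00
hole | -1440.00 | 81.00 | 87.00 | -116640.00 | -125280.00
Σ | 27360.00 |  |  | 2187360.00 | 2466720.00
X̄ = 2187360.00 / 27360.00 = 79.95 mm
Ȳ = 2466720.00 / 27360.00 = 90.16 mm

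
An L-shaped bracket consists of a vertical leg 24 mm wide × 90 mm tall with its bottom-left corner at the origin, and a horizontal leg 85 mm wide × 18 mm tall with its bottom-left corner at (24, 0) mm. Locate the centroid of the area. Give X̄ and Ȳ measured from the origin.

X̄ = 34.60 mm, Ȳ = 30.07 mm

vertical leg: A = 24 × 90 = 2160.00, centroid at (12.00, 45.00).
horizontal leg: A = 85 × 18 = 1530.00, centroid at (66.50, 9.00).
ΣA = 3690.00 mm²
ΣAX̄ = (2160.00)(12.00) + (1530.00)(66.50) = 127665.00 mm³
ΣAȲ = (2160.00)(45.00) + (1530.00)(9.00) = 110970.00 mm³
X̄ = 127665.00 / 3690.00 = 34.60 mm
Ȳ = 110970.00 / 3690.00 = 30.07 mm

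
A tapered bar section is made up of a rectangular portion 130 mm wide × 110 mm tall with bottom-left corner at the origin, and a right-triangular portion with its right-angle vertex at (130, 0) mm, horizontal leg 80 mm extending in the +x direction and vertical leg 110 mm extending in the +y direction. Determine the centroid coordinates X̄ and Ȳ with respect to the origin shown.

X̄ = 86.57 mm, Ȳ = 50.69 mm

Part | A | x̄ᵢ | ȳᵢ | A·x̄ᵢ | A·ȳᵢ
rectangular portion | 14300.00 | 65.00 | 55.00 | 929500.00 | 786500.00
triangular portion | 4400.00 | 156.67 | 36.67 | 689333.33 | 161333.33
Σ | 18700.00 |  |  | 1618833.33 | 947833.33
X̄ = 1618833.33 / 18700.00 = 86.57 mm
Ȳ = 947833.33 / 18700.00 = 50.69 mm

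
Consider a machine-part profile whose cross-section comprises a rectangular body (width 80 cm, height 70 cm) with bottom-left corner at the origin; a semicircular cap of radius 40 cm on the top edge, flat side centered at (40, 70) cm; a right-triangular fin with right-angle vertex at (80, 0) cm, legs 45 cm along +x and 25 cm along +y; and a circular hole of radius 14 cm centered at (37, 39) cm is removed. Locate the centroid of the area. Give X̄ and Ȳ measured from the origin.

rectangular body: A = 80 × 70 = 5600.00, centroid at (40.00, 35.00).
semicircular top: A = ½π·40² = 2513.27, centroid at (40.00, 86.98).
triangular fin: A = ½·45·25 = 562.50, centroid at (95.00, 8.33).
hole: A = −π·14² = -615.75, centroid at (37.00, 39.00).
ΣA = 8060.02 cm²
ΣAX̄ = (5600.00)(40.00) + (2513.27)(40.00) + (562.50)(95.00) + (-615.75)(37.00) = 355185.63 cm³
ΣAȲ = (5600.00)(35.00) + (2513.27)(86.98) + (562.50)(8.33) + (-615.75)(39.00) = 395269.02 cm³
X̄ = 355185.63 / 8060.02 = 44.07 cm
Ȳ = 395269.02 / 8060.02 = 49.04 cm

X̄ = 44.07 cm, Ȳ = 49.04 cm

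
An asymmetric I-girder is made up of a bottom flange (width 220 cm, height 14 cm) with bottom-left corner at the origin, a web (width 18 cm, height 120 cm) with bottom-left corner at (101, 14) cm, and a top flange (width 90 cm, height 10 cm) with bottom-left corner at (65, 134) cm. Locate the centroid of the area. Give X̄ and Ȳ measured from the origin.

X̄ = 110.00 cm, Ȳ = 49.92 cm

Part | A | x̄ᵢ | ȳᵢ | A·x̄ᵢ | A·ȳᵢ
bottom flange | 3080.00 | 110.00 | 7.00 | 338800.00 | 21560.00
web | 2160.00 | 110.00 | 74.00 | 237600.00 | 159840.00
top flange | 900.00 | 110.00 | 139.00 | 99000.00 | 125100.00
Σ | 6140.00 |  |  | 675400.00 | 306500.00
X̄ = 675400.00 / 6140.00 = 110.00 cm
Ȳ = 306500.00 / 6140.00 = 49.92 cm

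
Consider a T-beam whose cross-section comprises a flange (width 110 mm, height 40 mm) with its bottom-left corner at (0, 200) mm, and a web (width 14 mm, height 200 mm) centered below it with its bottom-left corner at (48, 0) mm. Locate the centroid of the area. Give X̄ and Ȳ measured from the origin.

X̄ = 55.00 mm, Ȳ = 173.33 mm

web: A = 14 × 200 = 2800.00, centroid at (55.00, 100.00).
flange: A = 110 × 40 = 4400.00, centroid at (55.00, 220.00).
ΣA = 7200.00 mm²
ΣAX̄ = (2800.00)(55.00) + (4400.00)(55.00) = 396000.00 mm³
ΣAȲ = (2800.00)(100.00) + (4400.00)(220.00) = 1248000.00 mm³
X̄ = 396000.00 / 7200.00 = 55.00 mm
Ȳ = 1248000.00 / 7200.00 = 173.33 mm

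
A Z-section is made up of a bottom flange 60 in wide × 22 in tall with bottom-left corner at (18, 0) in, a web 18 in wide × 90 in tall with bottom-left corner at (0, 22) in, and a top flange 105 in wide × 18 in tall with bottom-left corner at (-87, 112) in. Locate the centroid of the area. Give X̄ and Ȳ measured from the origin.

Part | A | x̄ᵢ | ȳᵢ | A·x̄ᵢ | A·ȳᵢ
bottom flange | 1320.00 | 48.00 | 11.00 | 63360.00 | 14520.00
web | 1620.00 | 9.00 | 67.00 | 14580.00 | 108540.00
top flange | 1890.00 | -34.50 | 121.00 | -65205.00 | 228690.00
Σ | 4830.00 |  |  | 12735.00 | 351750.00
X̄ = 12735.00 / 4830.00 = 2.64 in
Ȳ = 351750.00 / 4830.00 = 72.83 in

X̄ = 2.64 in, Ȳ = 72.83 in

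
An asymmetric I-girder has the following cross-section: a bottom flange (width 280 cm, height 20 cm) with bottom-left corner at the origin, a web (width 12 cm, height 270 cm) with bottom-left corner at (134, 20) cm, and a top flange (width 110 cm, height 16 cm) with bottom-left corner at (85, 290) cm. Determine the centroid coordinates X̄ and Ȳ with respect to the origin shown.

bottom flange: A = 280 × 20 = 5600.00, centroid at (140.00, 10.00).
web: A = 12 × 270 = 3240.00, centroid at (140.00, 155.00).
top flange: A = 110 × 16 = 1760.00, centroid at (140.00, 298.00).
ΣA = 10600.00 cm², ΣAX̄ = 1484000.00 cm³, ΣAȲ = 1082680.00 cm³.
X̄ = 1484000.00/10600.00 = 140.00 cm; Ȳ = 1082680.00/10600.00 = 102.14 cm.

X̄ = 140.00 cm, Ȳ = 102.14 cm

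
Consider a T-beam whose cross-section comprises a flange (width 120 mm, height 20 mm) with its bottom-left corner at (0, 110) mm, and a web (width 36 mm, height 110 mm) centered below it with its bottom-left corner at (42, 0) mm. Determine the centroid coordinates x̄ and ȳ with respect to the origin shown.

x̄ = 60.00 mm, ȳ = 79.53 mm

web: A = 36 × 110 = 3960.00, centroid at (60.00, 55.00).
flange: A = 120 × 20 = 2400.00, centroid at (60.00, 120.00).
ΣA = 6360.00 mm², ΣAx̄ = 381600.00 mm³, ΣAȳ = 505800.00 mm³.
x̄ = 381600.00/6360.00 = 60.00 mm; ȳ = 505800.00/6360.00 = 79.53 mm.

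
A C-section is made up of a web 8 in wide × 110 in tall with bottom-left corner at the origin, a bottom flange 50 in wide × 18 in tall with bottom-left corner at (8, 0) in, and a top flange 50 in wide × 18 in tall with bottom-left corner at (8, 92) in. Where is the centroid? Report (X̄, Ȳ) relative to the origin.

web: A = 8 × 110 = 880.00, centroid at (4.00, 55.00).
bottom flange: A = 50 × 18 = 900.00, centroid at (33.00, 9.00).
top flange: A = 50 × 18 = 900.00, centroid at (33.00, 101.00).
ΣA = 2680.00 in², ΣAX̄ = 62920.00 in³, ΣAȲ = 147400.00 in³.
X̄ = 62920.00/2680.00 = 23.48 in; Ȳ = 147400.00/2680.00 = 55.00 in.

X̄ = 23.48 in, Ȳ = 55.00 in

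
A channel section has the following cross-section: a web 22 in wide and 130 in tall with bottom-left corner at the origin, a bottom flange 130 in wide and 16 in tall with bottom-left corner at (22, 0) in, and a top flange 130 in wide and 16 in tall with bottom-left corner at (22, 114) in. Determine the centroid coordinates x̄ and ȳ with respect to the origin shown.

x̄ = 56.04 in, ȳ = 65.00 in

web: A = 22 × 130 = 2860.00, centroid at (11.00, 65.00).
bottom flange: A = 130 × 16 = 2080.00, centroid at (87.00, 8.00).
top flange: A = 130 × 16 = 2080.00, centroid at (87.00, 122.00).
ΣA = 7020.00 in²
ΣAx̄ = (2860.00)(11.00) + (2080.00)(87.00) + (2080.00)(87.00) = 393380.00 in³
ΣAȳ = (2860.00)(65.00) + (2080.00)(8.00) + (2080.00)(122.00) = 456300.00 in³
x̄ = 393380.00 / 7020.00 = 56.04 in
ȳ = 456300.00 / 7020.00 = 65.00 in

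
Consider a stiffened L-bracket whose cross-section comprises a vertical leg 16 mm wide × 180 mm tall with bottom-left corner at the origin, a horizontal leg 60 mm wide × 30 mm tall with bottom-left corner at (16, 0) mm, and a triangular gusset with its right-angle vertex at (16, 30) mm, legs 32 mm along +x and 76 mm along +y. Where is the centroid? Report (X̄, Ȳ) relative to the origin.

vertical leg: A = 16 × 180 = 2880.00, centroid at (8.00, 90.00).
horizontal leg: A = 60 × 30 = 1800.00, centroid at (46.00, 15.00).
gusset: A = ½·32·76 = 1216.00, centroid at (26.67, 55.33).
ΣA = 5896.00 mm²
ΣAX̄ = (2880.00)(8.00) + (1800.00)(46.00) + (1216.00)(26.67) = 138266.67 mm³
ΣAȲ = (2880.00)(90.00) + (1800.00)(15.00) + (1216.00)(55.33) = 353485.33 mm³
X̄ = 138266.67 / 5896.00 = 23.45 mm
Ȳ = 353485.33 / 5896.00 = 59.95 mm

X̄ = 23.45 mm, Ȳ = 59.95 mm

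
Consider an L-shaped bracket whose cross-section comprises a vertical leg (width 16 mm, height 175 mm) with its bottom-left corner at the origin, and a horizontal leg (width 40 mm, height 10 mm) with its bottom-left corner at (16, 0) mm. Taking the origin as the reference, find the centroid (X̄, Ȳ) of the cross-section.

vertical leg: A = 16 × 175 = 2800.00, centroid at (8.00, 87.50).
horizontal leg: A = 40 × 10 = 400.00, centroid at (36.00, 5.00).
ΣA = 3200.00 mm²
ΣAX̄ = (2800.00)(8.00) + (400.00)(36.00) = 36800.00 mm³
ΣAȲ = (2800.00)(87.50) + (400.00)(5.00) = 247000.00 mm³
X̄ = 36800.00 / 3200.00 = 11.50 mm
Ȳ = 247000.00 / 3200.00 = 77.19 mm

X̄ = 11.50 mm, Ȳ = 77.19 mm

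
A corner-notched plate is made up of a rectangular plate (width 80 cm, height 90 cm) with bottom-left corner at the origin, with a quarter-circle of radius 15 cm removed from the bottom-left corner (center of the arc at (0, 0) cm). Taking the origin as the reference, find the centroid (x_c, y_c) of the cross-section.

x_c = 40.85 cm, y_c = 45.97 cm

plate: A = 80 × 90 = 7200.00, centroid at (40.00, 45.00).
removed quarter-circle: A = −¼π·15² = -176.71, centroid at (6.37, 6.37).
ΣA = 7023.29 cm², ΣAx_c = 286875.00 cm³, ΣAy_c = 322875.00 cm³.
x_c = 286875.00/7023.29 = 40.85 cm; y_c = 322875.00/7023.29 = 45.97 cm.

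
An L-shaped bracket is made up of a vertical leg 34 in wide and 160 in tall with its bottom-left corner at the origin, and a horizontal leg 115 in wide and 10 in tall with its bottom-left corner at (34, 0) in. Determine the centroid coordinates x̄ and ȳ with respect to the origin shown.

vertical leg: A = 34 × 160 = 5440.00, centroid at (17.00, 80.00).
horizontal leg: A = 115 × 10 = 1150.00, centroid at (91.50, 5.00).
ΣA = 6590.00 in²
ΣAx̄ = (5440.00)(17.00) + (1150.00)(91.50) = 197705.00 in³
ΣAȳ = (5440.00)(80.00) + (1150.00)(5.00) = 440950.00 in³
x̄ = 197705.00 / 6590.00 = 30.00 in
ȳ = 440950.00 / 6590.00 = 66.91 in

x̄ = 30.00 in, ȳ = 66.91 in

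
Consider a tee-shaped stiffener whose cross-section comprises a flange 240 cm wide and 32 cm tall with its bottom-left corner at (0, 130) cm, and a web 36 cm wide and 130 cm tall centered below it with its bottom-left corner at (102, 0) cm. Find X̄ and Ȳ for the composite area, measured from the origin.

X̄ = 120.00 cm, Ȳ = 115.33 cm

web: A = 36 × 130 = 4680.00, centroid at (120.00, 65.00).
flange: A = 240 × 32 = 7680.00, centroid at (120.00, 146.00).
ΣA = 12360.00 cm², ΣAX̄ = 1483200.00 cm³, ΣAȲ = 1425480.00 cm³.
X̄ = 1483200.00/12360.00 = 120.00 cm; Ȳ = 1425480.00/12360.00 = 115.33 cm.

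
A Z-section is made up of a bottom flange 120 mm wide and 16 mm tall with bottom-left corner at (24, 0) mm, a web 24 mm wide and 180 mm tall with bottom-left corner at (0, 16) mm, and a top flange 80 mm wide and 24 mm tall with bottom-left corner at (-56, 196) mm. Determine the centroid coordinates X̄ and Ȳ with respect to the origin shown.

X̄ = 22.35 mm, Ȳ = 106.94 mm

bottom flange: A = 120 × 16 = 1920.00, centroid at (84.00, 8.00).
web: A = 24 × 180 = 4320.00, centroid at (12.00, 106.00).
top flange: A = 80 × 24 = 1920.00, centroid at (-16.00, 208.00).
ΣA = 8160.00 mm²
ΣAX̄ = (1920.00)(84.00) + (4320.00)(12.00) + (1920.00)(-16.00) = 182400.00 mm³
ΣAȲ = (1920.00)(8.00) + (4320.00)(106.00) + (1920.00)(208.00) = 872640.00 mm³
X̄ = 182400.00 / 8160.00 = 22.35 mm
Ȳ = 872640.00 / 8160.00 = 106.94 mm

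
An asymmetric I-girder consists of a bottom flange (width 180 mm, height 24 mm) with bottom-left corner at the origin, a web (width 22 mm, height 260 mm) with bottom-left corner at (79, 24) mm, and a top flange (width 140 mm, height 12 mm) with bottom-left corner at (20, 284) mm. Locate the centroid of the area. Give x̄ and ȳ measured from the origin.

x̄ = 90.00 mm, ȳ = 121.15 mm

bottom flange: A = 180 × 24 = 4320.00, centroid at (90.00, 12.00).
web: A = 22 × 260 = 5720.00, centroid at (90.00, 154.00).
top flange: A = 140 × 12 = 1680.00, centroid at (90.00, 290.00).
ΣA = 11720.00 mm²
ΣAx̄ = (4320.00)(90.00) + (5720.00)(90.00) + (1680.00)(90.00) = 1054800.00 mm³
ΣAȳ = (4320.00)(12.00) + (5720.00)(154.00) + (1680.00)(290.00) = 1419920.00 mm³
x̄ = 1054800.00 / 11720.00 = 90.00 mm
ȳ = 1419920.00 / 11720.00 = 121.15 mm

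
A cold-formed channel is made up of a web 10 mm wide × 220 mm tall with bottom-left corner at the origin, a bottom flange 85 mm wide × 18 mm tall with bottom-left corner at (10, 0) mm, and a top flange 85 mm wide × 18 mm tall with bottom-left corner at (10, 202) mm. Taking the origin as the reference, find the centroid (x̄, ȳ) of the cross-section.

web: A = 10 × 220 = 2200.00, centroid at (5.00, 110.00).
bottom flange: A = 85 × 18 = 1530.00, centroid at (52.50, 9.00).
top flange: A = 85 × 18 = 1530.00, centroid at (52.50, 211.00).
ΣA = 5260.00 mm², ΣAx̄ = 171650.00 mm³, ΣAȳ = 578600.00 mm³.
x̄ = 171650.00/5260.00 = 32.63 mm; ȳ = 578600.00/5260.00 = 110.00 mm.

x̄ = 32.63 mm, ȳ = 110.00 mm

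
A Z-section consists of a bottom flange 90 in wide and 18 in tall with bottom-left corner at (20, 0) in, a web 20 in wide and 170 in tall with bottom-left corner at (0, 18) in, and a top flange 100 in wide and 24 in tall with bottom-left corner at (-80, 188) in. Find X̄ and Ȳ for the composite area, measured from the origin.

bottom flange: A = 90 × 18 = 1620.00, centroid at (65.00, 9.00).
web: A = 20 × 170 = 3400.00, centroid at (10.00, 103.00).
top flange: A = 100 × 24 = 2400.00, centroid at (-30.00, 200.00).
ΣA = 7420.00 in², ΣAX̄ = 67300.00 in³, ΣAȲ = 844780.00 in³.
X̄ = 67300.00/7420.00 = 9.07 in; Ȳ = 844780.00/7420.00 = 113.85 in.

X̄ = 9.07 in, Ȳ = 113.85 in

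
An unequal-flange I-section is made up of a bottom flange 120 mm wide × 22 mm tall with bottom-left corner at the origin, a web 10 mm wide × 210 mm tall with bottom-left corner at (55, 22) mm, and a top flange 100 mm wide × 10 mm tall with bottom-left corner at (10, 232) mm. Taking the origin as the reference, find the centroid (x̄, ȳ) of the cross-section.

x̄ = 60.00 mm, ȳ = 92.81 mm

Part | A | x̄ᵢ | ȳᵢ | A·x̄ᵢ | A·ȳᵢ
bottom flange | 2640.00 | 60.00 | 11.00 | 158400.00 | 29040.00
web | 2100.00 | 60.00 | 127.00 | 126000.00 | 266700.00
top flange | 1000.00 | 60.00 | 237.00 | 60000.00 | 237000.00
Σ | 5740.00 |  |  | 344400.00 | 532740.00
x̄ = 344400.00 / 5740.00 = 60.00 mm
ȳ = 532740.00 / 5740.00 = 92.81 mm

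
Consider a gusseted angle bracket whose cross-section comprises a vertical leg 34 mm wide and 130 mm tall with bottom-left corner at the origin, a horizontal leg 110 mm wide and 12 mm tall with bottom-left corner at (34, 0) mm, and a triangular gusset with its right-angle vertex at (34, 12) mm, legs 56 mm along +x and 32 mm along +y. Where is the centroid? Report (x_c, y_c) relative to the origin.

Part | A | x̄ᵢ | ȳᵢ | A·x̄ᵢ | A·ȳᵢ
vertical leg | 4420.00 | 17.00 | 65.00 | 75140.00 | 287300.00
horizontal leg | 1320.00 | 89.00 | 6.00 | 117480.00 | 7920.00
gusset | 896.00 | 52.67 | 22.67 | 47189.33 | 20309.33
Σ | 6636.00 |  |  | 239809.33 | 315529.33
x_c = 239809.33 / 6636.00 = 36.14 mm
y_c = 315529.33 / 6636.00 = 47.55 mm

x_c = 36.14 mm, y_c = 47.55 mm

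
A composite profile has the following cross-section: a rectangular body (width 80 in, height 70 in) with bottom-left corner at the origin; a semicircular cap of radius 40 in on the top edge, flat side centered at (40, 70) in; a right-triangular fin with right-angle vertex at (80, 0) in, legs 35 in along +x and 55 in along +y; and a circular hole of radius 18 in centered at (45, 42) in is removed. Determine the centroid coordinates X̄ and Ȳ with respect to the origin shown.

X̄ = 45.54 in, Ȳ = 48.34 in

rectangular body: A = 80 × 70 = 5600.00, centroid at (40.00, 35.00).
semicircular top: A = ½π·40² = 2513.27, centroid at (40.00, 86.98).
triangular fin: A = ½·35·55 = 962.50, centroid at (91.67, 18.33).
hole: A = −π·18² = -1017.88, centroid at (45.00, 42.00).
ΣA = 8057.90 in², ΣAX̄ = 366955.71 in³, ΣAȲ = 389490.90 in³.
X̄ = 366955.71/8057.90 = 45.54 in; Ȳ = 389490.90/8057.90 = 48.34 in.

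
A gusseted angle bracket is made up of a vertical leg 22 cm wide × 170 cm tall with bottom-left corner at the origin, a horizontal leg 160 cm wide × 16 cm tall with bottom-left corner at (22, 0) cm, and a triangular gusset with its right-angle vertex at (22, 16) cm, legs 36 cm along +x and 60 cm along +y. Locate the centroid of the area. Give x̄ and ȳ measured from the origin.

vertical leg: A = 22 × 170 = 3740.00, centroid at (11.00, 85.00).
horizontal leg: A = 160 × 16 = 2560.00, centroid at (102.00, 8.00).
gusset: A = ½·36·60 = 1080.00, centroid at (34.00, 36.00).
ΣA = 7380.00 cm², ΣAx̄ = 338980.00 cm³, ΣAȳ = 377260.00 cm³.
x̄ = 338980.00/7380.00 = 45.93 cm; ȳ = 377260.00/7380.00 = 51.12 cm.

x̄ = 45.93 cm, ȳ = 51.12 cm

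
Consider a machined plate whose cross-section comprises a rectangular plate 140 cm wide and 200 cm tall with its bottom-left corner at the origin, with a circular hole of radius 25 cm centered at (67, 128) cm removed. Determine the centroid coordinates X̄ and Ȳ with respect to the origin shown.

plate: A = 140 × 200 = 28000.00, centroid at (70.00, 100.00).
hole: A = −π·25² = -1963.50, centroid at (67.00, 128.00).
ΣA = 26036.50 cm², ΣAX̄ = 1828445.81 cm³, ΣAȲ = 2548672.59 cm³.
X̄ = 1828445.81/26036.50 = 70.23 cm; Ȳ = 2548672.59/26036.50 = 97.89 cm.

X̄ = 70.23 cm, Ȳ = 97.89 cm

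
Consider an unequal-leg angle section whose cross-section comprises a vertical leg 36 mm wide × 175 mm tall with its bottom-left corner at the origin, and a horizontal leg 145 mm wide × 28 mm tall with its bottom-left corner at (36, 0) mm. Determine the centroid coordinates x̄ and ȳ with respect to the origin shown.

Part | A | x̄ᵢ | ȳᵢ | A·x̄ᵢ | A·ȳᵢ
vertical leg | 6300.00 | 18.00 | 87.50 | 113400.00 | 551250.00
horizontal leg | 4060.00 | 108.50 | 14.00 | 440510.00 | 56840.00
Σ | 10360.00 |  |  | 553910.00 | 608090.00
x̄ = 553910.00 / 10360.00 = 53.47 mm
ȳ = 608090.00 / 10360.00 = 58.70 mm

x̄ = 53.47 mm, ȳ = 58.70 mm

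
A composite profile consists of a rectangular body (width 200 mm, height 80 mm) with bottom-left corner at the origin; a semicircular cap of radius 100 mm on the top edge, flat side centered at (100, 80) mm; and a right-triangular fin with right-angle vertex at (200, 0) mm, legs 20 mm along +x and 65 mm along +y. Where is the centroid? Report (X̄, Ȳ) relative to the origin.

X̄ = 102.14 mm, Ȳ = 79.65 mm

Part | A | x̄ᵢ | ȳᵢ | A·x̄ᵢ | A·ȳᵢ
rectangular body | 16000.00 | 100.00 | 40.00 | 1600000.00 | 640000.00
semicircular top | 15707.96 | 100.00 | 122.44 | 1570796.33 | 1923303.73
triangular fin | 650.00 | 206.67 | 21.67 | 134333.33 | 14083.33
Σ | 32357.96 |  |  | 3305129.66 | 2577387.06
X̄ = 3305129.66 / 32357.96 = 102.14 mm
Ȳ = 2577387.06 / 32357.96 = 79.65 mm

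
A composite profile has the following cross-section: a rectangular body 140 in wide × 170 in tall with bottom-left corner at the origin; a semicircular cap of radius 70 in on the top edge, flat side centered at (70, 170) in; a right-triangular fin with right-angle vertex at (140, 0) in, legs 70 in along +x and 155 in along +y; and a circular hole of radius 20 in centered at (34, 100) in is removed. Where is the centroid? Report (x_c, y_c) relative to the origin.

x_c = 85.47 in, y_c = 104.16 in

rectangular body: A = 140 × 170 = 23800.00, centroid at (70.00, 85.00).
semicircular top: A = ½π·70² = 7696.90, centroid at (70.00, 199.71).
triangular fin: A = ½·70·155 = 5425.00, centroid at (163.33, 51.67).
hole: A = −π·20² = -1256.64, centroid at (34.00, 100.00).
ΣA = 35665.26 in², ΣAx_c = 3048140.81 in³, ΣAy_c = 3714767.97 in³.
x_c = 3048140.81/35665.26 = 85.47 in; y_c = 3714767.97/35665.26 = 104.16 in.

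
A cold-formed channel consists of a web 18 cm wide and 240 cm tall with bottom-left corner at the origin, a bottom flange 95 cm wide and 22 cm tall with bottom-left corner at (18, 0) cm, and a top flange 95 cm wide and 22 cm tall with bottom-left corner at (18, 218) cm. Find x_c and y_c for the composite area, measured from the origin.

x_c = 36.78 cm, y_c = 120.00 cm

web: A = 18 × 240 = 4320.00, centroid at (9.00, 120.00).
bottom flange: A = 95 × 22 = 2090.00, centroid at (65.50, 11.00).
top flange: A = 95 × 22 = 2090.00, centroid at (65.50, 229.00).
ΣA = 8500.00 cm²
ΣAx_c = (4320.00)(9.00) + (2090.00)(65.50) + (2090.00)(65.50) = 312670.00 cm³
ΣAy_c = (4320.00)(120.00) + (2090.00)(11.00) + (2090.00)(229.00) = 1020000.00 cm³
x_c = 312670.00 / 8500.00 = 36.78 cm
y_c = 1020000.00 / 8500.00 = 120.00 cm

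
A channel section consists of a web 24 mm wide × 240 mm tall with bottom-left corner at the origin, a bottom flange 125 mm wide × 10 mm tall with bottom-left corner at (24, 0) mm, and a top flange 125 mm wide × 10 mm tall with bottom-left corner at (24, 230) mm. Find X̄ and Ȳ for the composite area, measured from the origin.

X̄ = 34.55 mm, Ȳ = 120.00 mm

Part | A | x̄ᵢ | ȳᵢ | A·x̄ᵢ | A·ȳᵢ
web | 5760.00 | 12.00 | 120.00 | 69120.00 | 691200.00
bottom flange | 1250.00 | 86.50 | 5.00 | 108125.00 | 6250.00
top flange | 1250.00 | 86.50 | 235.00 | 108125.00 | 293750.00
Σ | 8260.00 |  |  | 285370.00 | 991200.00
X̄ = 285370.00 / 8260.00 = 34.55 mm
Ȳ = 991200.00 / 8260.00 = 120.00 mm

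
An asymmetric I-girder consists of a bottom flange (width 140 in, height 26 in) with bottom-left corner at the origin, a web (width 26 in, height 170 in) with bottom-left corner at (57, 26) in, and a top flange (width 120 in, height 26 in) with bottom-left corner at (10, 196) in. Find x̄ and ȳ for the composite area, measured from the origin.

x̄ = 70.00 in, ȳ = 106.44 in

Part | A | x̄ᵢ | ȳᵢ | A·x̄ᵢ | A·ȳᵢ
bottom flange | 3640.00 | 70.00 | 13.00 | 254800.00 | 47320.00
web | 4420.00 | 70.00 | 111.00 | 309400.00 | 490620.00
top flange | 3120.00 | 70.00 | 209.00 | 218400.00 | 652080.00
Σ | 11180.00 |  |  | 782600.00 | 1190020.00
x̄ = 782600.00 / 11180.00 = 70.00 in
ȳ = 1190020.00 / 11180.00 = 106.44 in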